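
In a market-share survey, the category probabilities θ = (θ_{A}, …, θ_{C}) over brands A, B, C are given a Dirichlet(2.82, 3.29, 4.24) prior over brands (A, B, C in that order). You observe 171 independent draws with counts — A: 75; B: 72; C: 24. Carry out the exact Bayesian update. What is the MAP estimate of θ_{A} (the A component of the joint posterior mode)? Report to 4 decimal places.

The Dirichlet prior is conjugate to the Multinomial likelihood: each posterior αⱼ = prior αⱼ + observed count nⱼ.
Posterior concentration: (77.82, 75.29, 28.24), total = 181.35.
Joint mode component: (α_{A}−1)/(Σα−K) = 76.82/178.35 = 0.4307.

0.4307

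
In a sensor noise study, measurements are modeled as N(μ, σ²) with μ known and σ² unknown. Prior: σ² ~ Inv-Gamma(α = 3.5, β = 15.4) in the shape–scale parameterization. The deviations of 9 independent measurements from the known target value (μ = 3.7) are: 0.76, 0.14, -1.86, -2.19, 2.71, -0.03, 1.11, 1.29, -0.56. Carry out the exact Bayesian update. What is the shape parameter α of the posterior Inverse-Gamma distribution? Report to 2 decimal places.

With known mean μ and an Inverse-Gamma(α, β) prior on σ², the Normal likelihood is conjugate: posterior is Inv-Gamma(α + n/2, β + Σ(xᵢ−μ)²/2).
Σ(xᵢ−μ)² = (0.76)² + (0.14)² + (-1.86)² + (-2.19)² + (2.71)² + (-0.03)² + (1.11)² + (1.29)² + (-0.56)² = 19.4077.
Posterior: Inv-Gamma(3.5 + 9/2, 15.4 + 19.4077/2) = Inv-Gamma(8.00, 25.10385).
Posterior α = 8.00.

8.00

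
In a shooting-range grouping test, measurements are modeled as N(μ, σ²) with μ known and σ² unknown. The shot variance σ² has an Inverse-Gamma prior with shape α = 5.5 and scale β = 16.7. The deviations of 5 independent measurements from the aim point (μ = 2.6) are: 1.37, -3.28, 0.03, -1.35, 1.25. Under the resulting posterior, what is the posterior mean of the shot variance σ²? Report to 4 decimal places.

With known mean μ and an Inverse-Gamma(α, β) prior on σ², the Normal likelihood is conjugate: posterior is Inv-Gamma(α + n/2, β + Σ(xᵢ−μ)²/2).
Σ(xᵢ−μ)² = (1.37)² + (-3.28)² + (0.03)² + (-1.35)² + (1.25)² = 16.0212.
Posterior: Inv-Gamma(5.5 + 5/2, 16.7 + 16.0212/2) = Inv-Gamma(8.00, 24.71060).
E[σ²|data] = β/(α−1) = 24.71060/7.00 = 3.5301.

3.5301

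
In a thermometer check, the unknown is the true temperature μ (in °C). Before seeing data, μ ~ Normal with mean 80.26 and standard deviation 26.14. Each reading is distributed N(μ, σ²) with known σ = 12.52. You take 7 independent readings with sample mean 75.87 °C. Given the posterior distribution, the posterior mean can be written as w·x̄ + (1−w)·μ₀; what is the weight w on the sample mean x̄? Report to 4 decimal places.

0.9683

For Normal data with known variance σ², a Normal(μ₀, σ₀²) prior on μ is conjugate. Posterior precision = 1/σ₀² + n/σ²; posterior mean is the precision-weighted average of μ₀ and x̄.
σ₀² = 26.14² = 683.2996, σ² = 12.52² = 156.7504. Prior precision 1/σ₀² = 1/683.2996; data precision n/σ² = 7/156.7504.
w = (n/σ²)/(1/σ₀² + n/σ²) = n·σ₀²/(σ² + n·σ₀²) = 7·683.2996/(156.7504 + 7·683.2996) = 4783.0972/4939.8476 = 0.9683.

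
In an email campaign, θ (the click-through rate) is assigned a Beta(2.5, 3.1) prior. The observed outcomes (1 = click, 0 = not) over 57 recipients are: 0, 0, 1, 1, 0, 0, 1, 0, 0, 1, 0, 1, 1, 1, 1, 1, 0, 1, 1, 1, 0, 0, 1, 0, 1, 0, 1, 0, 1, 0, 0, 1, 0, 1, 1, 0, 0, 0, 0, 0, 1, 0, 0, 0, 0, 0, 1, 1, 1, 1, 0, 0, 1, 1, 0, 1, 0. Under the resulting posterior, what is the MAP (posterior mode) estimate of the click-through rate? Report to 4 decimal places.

0.4703

The Beta prior is conjugate to a Binomial/Bernoulli likelihood; the update adds successes to α and failures to β.
Posterior: Beta(α+k, β+n−k) = Beta(2.5+27, 3.1+30) = Beta(29.5, 33.1).
Mode of Beta(a,b) for a,b>1 is (a−1)/(a+b−2) = 28.5/60.6 = 0.4703.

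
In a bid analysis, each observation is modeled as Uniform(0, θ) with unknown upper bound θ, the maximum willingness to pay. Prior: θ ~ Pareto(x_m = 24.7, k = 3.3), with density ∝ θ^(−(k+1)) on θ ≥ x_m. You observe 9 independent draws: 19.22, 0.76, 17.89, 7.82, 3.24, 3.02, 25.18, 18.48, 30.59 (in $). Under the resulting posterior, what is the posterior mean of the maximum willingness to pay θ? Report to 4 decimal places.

A Pareto(scale x_m, shape k) prior on the upper bound θ of Uniform(0, θ) is conjugate: posterior is Pareto(max(x_m, max xᵢ), k + n).
Sample maximum = 30.59; prior scale x_m = 24.7 → posterior scale = max = 30.59.
Posterior shape = 3.3 + 9 = 12.3.
E[θ|data] = k·x_m/(k−1) = 12.3·30.59/11.3 = 33.2971.

33.2971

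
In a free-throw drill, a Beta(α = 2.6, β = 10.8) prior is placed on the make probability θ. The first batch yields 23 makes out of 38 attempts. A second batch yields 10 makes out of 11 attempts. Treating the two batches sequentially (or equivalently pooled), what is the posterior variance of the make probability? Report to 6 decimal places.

0.003865

The Beta prior is conjugate to a Binomial/Bernoulli likelihood; the update adds successes to α and failures to β.
After batch 1: Beta(2.6+23, 10.8+15) = Beta(25.6, 25.8).
After batch 2: Beta(25.6+10, 25.8+1) = Beta(35.6, 26.8).
Var = αβ/((α+β)²(α+β+1)) = 35.6·26.8/(62.4²·63.4) = 0.003865.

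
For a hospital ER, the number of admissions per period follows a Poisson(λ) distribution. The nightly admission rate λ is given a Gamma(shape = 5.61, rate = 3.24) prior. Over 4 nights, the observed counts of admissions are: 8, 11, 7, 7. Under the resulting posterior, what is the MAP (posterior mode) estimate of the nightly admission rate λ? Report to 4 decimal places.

With a Gamma(shape α, rate β) prior, the Poisson likelihood is conjugate: the posterior is Gamma(α + ΣXᵢ, β + n).
Sum of counts S = 33 over n = 4 nights.
Posterior: Gamma(α+S, β+n) = Gamma(5.61+33, 3.24+4) = Gamma(38.61, 7.24).
Mode of Gamma(α,β) for α≥1 is (α−1)/β = 37.61/7.24 = 5.1948.

5.1948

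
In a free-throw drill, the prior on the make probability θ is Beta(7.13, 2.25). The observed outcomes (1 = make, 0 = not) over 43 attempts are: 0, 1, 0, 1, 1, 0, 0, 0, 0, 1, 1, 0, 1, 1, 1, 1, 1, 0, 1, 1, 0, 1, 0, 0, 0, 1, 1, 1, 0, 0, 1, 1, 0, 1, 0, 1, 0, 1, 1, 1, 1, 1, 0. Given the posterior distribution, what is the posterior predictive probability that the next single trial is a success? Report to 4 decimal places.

The Beta prior is conjugate to a Binomial/Bernoulli likelihood; the update adds successes to α and failures to β.
Posterior: Beta(α+k, β+n−k) = Beta(7.13+25, 2.25+18) = Beta(32.13, 20.25).
For a single future Bernoulli trial, P(success | data) = α/(α+β) = 0.6134.

0.6134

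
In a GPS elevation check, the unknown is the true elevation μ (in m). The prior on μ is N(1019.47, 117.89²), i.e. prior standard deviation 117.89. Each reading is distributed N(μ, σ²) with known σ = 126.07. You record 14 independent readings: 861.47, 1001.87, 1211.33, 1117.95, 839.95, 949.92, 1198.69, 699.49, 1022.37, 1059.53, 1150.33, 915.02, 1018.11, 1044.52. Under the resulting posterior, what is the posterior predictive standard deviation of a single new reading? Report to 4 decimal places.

130.1660

For Normal data with known variance σ², a Normal(μ₀, σ₀²) prior on μ is conjugate. Posterior precision = 1/σ₀² + n/σ²; posterior mean is the precision-weighted average of μ₀ and x̄.
σ₀² = 117.89² = 13898.0521, σ² = 126.07² = 15893.6449; σ² + n·σ₀² = 15893.6449 + 14·13898.0521 = 210466.3743.
Posterior precision = 1/σ₀² + n/σ² = 1/13898.0521 + 14/15893.6449 = (σ² + n·σ₀²)/(σ₀²σ²) = 210466.3743/(13898.0521·15893.6449); posterior variance σₙ² = σ₀²σ²/(σ² + n·σ₀²) = 13898.0521·15893.6449/210466.3743 = 1049.529672.
Predictive variance for one new observation = σₙ² + σ² = 13898.0521·15893.6449/210466.3743 + 15893.6449 = σ²·(σ₀² + 210466.3743)/210466.3743 = 15893.6449·224364.4264/210466.3743 = 16943.174572; SD = √(15893.6449·224364.4264/210466.3743) = 130.1660.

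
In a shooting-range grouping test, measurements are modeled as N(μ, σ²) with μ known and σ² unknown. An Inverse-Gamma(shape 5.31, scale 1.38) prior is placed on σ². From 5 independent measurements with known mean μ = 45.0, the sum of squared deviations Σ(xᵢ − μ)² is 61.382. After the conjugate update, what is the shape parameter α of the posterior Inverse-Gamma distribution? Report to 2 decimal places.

With known mean μ and an Inverse-Gamma(α, β) prior on σ², the Normal likelihood is conjugate: posterior is Inv-Gamma(α + n/2, β + Σ(xᵢ−μ)²/2).
Posterior: Inv-Gamma(5.31 + 5/2, 1.38 + 61.382/2) = Inv-Gamma(7.81, 32.0710).
Posterior α = 7.81.

7.81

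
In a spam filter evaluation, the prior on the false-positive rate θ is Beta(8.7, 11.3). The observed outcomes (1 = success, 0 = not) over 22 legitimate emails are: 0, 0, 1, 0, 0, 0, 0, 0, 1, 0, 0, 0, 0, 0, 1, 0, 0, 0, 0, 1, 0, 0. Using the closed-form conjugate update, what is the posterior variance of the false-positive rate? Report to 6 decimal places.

0.004906

The Beta prior is conjugate to a Binomial/Bernoulli likelihood; the update adds successes to α and failures to β.
Posterior: Beta(α+k, β+n−k) = Beta(8.7+4, 11.3+18) = Beta(12.7, 29.3).
Var = αβ/((α+β)²(α+β+1)) = 12.7·29.3/(42.0²·43.0) = 0.004906.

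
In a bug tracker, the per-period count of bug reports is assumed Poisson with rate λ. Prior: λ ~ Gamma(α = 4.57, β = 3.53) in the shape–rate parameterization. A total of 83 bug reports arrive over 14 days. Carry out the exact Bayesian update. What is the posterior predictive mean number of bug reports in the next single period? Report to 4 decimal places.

With a Gamma(shape α, rate β) prior, the Poisson likelihood is conjugate: the posterior is Gamma(α + ΣXᵢ, β + n).
Posterior: Gamma(α+S, β+n) = Gamma(4.57+83, 3.53+14) = Gamma(87.57, 17.53).
The predictive distribution for one future period is NegBinom with mean α/β = 4.9954.

4.9954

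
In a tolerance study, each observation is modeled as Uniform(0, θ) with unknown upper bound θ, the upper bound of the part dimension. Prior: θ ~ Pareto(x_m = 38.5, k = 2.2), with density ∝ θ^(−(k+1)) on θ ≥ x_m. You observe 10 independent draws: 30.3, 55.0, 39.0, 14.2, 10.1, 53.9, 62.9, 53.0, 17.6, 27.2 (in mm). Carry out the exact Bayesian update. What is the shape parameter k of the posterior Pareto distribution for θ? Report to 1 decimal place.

12.2

A Pareto(scale x_m, shape k) prior on the upper bound θ of Uniform(0, θ) is conjugate: posterior is Pareto(max(x_m, max xᵢ), k + n).
Sample maximum = 62.9; prior scale x_m = 38.5 → posterior scale = max = 62.9.
Posterior shape = 2.2 + 10 = 12.2.
Posterior shape k = 12.2.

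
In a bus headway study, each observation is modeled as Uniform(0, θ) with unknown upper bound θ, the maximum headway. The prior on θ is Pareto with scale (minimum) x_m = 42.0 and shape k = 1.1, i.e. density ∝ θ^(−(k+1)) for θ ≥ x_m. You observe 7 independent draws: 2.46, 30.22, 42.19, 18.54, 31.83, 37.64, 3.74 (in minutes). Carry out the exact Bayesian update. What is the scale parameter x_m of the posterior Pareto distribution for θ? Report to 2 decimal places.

42.19

A Pareto(scale x_m, shape k) prior on the upper bound θ of Uniform(0, θ) is conjugate: posterior is Pareto(max(x_m, max xᵢ), k + n).
Sample maximum = 42.19; prior scale x_m = 42.0 → posterior scale = max = 42.19.
Posterior shape = 1.1 + 7 = 8.1.
Posterior scale x_m = 42.19.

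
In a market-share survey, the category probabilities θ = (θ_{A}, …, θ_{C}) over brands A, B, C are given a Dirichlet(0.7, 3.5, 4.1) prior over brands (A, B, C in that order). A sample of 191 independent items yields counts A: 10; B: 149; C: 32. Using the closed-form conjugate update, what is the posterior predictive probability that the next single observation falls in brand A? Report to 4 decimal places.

The Dirichlet prior is conjugate to the Multinomial likelihood: each posterior αⱼ = prior αⱼ + observed count nⱼ.
Posterior concentration: (10.7, 152.5, 36.1), total = 199.3.
P(next = A | data) = α_{A}/Σα = 0.0537.

0.0537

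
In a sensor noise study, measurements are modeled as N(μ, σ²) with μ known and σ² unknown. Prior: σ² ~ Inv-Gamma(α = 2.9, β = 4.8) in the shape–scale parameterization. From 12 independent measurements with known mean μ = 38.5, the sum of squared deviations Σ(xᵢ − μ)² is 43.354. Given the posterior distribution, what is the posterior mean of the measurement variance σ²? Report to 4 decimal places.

3.3515

With known mean μ and an Inverse-Gamma(α, β) prior on σ², the Normal likelihood is conjugate: posterior is Inv-Gamma(α + n/2, β + Σ(xᵢ−μ)²/2).
Posterior: Inv-Gamma(2.9 + 12/2, 4.8 + 43.354/2) = Inv-Gamma(8.90, 26.4770).
E[σ²|data] = β/(α−1) = 26.4770/7.90 = 3.3515.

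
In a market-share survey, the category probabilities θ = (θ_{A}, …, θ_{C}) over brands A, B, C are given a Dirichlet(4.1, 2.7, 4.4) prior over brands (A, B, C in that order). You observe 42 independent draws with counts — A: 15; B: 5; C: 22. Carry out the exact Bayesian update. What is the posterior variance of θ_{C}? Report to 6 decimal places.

0.004612

The Dirichlet prior is conjugate to the Multinomial likelihood: each posterior αⱼ = prior αⱼ + observed count nⱼ.
Posterior concentration: (19.1, 7.7, 26.4), total = 53.2.
Var[θ_j] = α_j(Σα−α_j)/((Σα)²(Σα+1)) = 26.4·26.8/(53.2²·54.2) = 0.004612.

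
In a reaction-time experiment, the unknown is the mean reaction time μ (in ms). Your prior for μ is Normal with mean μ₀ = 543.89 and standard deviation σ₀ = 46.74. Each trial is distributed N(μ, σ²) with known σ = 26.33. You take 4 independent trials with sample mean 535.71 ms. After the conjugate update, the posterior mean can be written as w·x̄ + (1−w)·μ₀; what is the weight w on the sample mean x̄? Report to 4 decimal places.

For Normal data with known variance σ², a Normal(μ₀, σ₀²) prior on μ is conjugate. Posterior precision = 1/σ₀² + n/σ²; posterior mean is the precision-weighted average of μ₀ and x̄.
σ₀² = 46.74² = 2184.6276, σ² = 26.33² = 693.2689. Prior precision 1/σ₀² = 1/2184.6276; data precision n/σ² = 4/693.2689.
w = (n/σ²)/(1/σ₀² + n/σ²) = n·σ₀²/(σ² + n·σ₀²) = 4·2184.6276/(693.2689 + 4·2184.6276) = 8738.5104/9431.7793 = 0.9265.

0.9265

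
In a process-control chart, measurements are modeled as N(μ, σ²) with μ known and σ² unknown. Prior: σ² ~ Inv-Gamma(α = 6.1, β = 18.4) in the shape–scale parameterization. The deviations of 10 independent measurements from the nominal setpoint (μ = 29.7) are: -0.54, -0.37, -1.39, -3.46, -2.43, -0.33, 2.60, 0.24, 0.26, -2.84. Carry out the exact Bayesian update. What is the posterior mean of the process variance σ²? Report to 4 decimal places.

With known mean μ and an Inverse-Gamma(α, β) prior on σ², the Normal likelihood is conjugate: posterior is Inv-Gamma(α + n/2, β + Σ(xᵢ−μ)²/2).
Σ(xᵢ−μ)² = (-0.54)² + (-0.37)² + (-1.39)² + (-3.46)² + (-2.43)² + (-0.33)² + (2.60)² + (0.24)² + (0.26)² + (-2.84)² = 35.2968.
Posterior: Inv-Gamma(6.1 + 10/2, 18.4 + 35.2968/2) = Inv-Gamma(11.10, 36.04840).
E[σ²|data] = β/(α−1) = 36.04840/10.10 = 3.5691.

3.5691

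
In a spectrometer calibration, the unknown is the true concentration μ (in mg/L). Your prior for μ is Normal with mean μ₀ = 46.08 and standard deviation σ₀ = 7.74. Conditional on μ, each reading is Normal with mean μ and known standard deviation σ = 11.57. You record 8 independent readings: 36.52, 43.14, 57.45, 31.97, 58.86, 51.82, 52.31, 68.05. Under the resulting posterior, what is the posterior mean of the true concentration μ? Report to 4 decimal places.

For Normal data with known variance σ², a Normal(μ₀, σ₀²) prior on μ is conjugate. Posterior precision = 1/σ₀² + n/σ²; posterior mean is the precision-weighted average of μ₀ and x̄.
Σxᵢ = 36.52 + 43.14 + 57.45 + 31.97 + 58.86 + 51.82 + 52.31 + 68.05 = 400.12, so n·x̄ = 400.12.
σ₀² = 7.74² = 59.9076, σ² = 11.57² = 133.8649; σ² + n·σ₀² = 133.8649 + 8·59.9076 = 613.1257.
Posterior mean = (μ₀/σ₀² + n·x̄/σ²)/(1/σ₀² + n/σ²) = (σ²·μ₀ + σ₀²·n·x̄)/(σ² + n·σ₀²) = (133.8649·46.08 + 59.9076·400.12)/613.1257 = 30138.723504/613.1257 = 49.1559.

49.1559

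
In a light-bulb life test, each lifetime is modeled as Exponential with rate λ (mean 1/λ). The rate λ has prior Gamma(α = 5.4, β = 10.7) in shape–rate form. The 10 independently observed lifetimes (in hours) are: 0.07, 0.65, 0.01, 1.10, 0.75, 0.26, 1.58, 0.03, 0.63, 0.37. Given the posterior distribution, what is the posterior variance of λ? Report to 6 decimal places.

0.059044

With a Gamma(shape α, rate β) prior on the exponential rate λ, the posterior after n observations with total T = Σxᵢ is Gamma(α+n, β+T).
Sum of observations T = 5.45 hours; n = 10.
Posterior: Gamma(5.4+10, 10.7+5.45) = Gamma(15.4, 16.15).
Var = α/β² = 0.059044.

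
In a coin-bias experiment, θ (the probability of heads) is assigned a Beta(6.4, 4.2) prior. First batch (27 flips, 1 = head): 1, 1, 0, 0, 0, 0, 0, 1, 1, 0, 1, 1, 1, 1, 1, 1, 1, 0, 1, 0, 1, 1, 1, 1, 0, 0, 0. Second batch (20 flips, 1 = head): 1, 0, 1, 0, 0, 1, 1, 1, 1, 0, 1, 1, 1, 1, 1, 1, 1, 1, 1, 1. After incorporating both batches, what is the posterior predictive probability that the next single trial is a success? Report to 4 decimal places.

0.6667

The Beta prior is conjugate to a Binomial/Bernoulli likelihood; the update adds successes to α and failures to β.
After batch 1: Beta(6.4+16, 4.2+11) = Beta(22.4, 15.2).
After batch 2: Beta(22.4+16, 15.2+4) = Beta(38.4, 19.2).
For a single future Bernoulli trial, P(success | data) = α/(α+β) = 0.6667.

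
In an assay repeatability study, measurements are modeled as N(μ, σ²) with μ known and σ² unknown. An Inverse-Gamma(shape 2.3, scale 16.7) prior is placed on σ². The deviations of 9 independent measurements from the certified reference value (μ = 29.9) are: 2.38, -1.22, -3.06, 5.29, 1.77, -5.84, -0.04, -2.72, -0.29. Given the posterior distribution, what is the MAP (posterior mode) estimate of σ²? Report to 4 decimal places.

7.8605

With known mean μ and an Inverse-Gamma(α, β) prior on σ², the Normal likelihood is conjugate: posterior is Inv-Gamma(α + n/2, β + Σ(xᵢ−μ)²/2).
Σ(xᵢ−μ)² = (2.38)² + (-1.22)² + (-3.06)² + (5.29)² + (1.77)² + (-5.84)² + (-0.04)² + (-2.72)² + (-0.29)² = 89.2231.
Posterior: Inv-Gamma(2.3 + 9/2, 16.7 + 89.2231/2) = Inv-Gamma(6.80, 61.31155).
Mode = β/(α+1) = 61.31155/7.80 = 7.8605.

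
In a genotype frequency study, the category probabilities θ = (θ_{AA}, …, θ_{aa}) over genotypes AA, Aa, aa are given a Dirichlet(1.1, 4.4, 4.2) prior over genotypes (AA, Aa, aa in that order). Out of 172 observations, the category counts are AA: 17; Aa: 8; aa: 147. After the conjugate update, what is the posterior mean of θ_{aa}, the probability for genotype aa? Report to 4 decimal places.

0.8321

The Dirichlet prior is conjugate to the Multinomial likelihood: each posterior αⱼ = prior αⱼ + observed count nⱼ.
Posterior concentration: (18.1, 12.4, 151.2), total = 181.7.
E[θ_{aa}|data] = α_{aa}/Σα = 151.2/181.7 = 0.8321.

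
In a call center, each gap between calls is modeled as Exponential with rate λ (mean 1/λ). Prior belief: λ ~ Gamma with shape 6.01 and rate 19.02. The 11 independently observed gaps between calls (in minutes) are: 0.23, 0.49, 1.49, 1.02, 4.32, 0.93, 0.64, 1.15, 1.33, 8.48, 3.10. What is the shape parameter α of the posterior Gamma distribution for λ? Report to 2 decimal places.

17.01

With a Gamma(shape α, rate β) prior on the exponential rate λ, the posterior after n observations with total T = Σxᵢ is Gamma(α+n, β+T).
Sum of observations T = 23.18 minutes; n = 11.
Posterior: Gamma(6.01+11, 19.02+23.18) = Gamma(17.01, 42.20).
Posterior α = 17.01.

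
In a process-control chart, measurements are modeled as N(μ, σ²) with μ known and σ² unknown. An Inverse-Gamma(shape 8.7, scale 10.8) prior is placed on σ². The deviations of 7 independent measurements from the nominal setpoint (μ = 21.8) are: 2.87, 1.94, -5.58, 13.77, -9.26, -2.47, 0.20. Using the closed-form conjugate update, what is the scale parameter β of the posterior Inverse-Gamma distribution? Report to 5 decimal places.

173.11915

With known mean μ and an Inverse-Gamma(α, β) prior on σ², the Normal likelihood is conjugate: posterior is Inv-Gamma(α + n/2, β + Σ(xᵢ−μ)²/2).
Σ(xᵢ−μ)² = (2.87)² + (1.94)² + (-5.58)² + (13.77)² + (-9.26)² + (-2.47)² + (0.20)² = 324.6383.
Posterior: Inv-Gamma(8.7 + 7/2, 10.8 + 324.6383/2) = Inv-Gamma(12.20, 173.11915).
Posterior β = 173.11915.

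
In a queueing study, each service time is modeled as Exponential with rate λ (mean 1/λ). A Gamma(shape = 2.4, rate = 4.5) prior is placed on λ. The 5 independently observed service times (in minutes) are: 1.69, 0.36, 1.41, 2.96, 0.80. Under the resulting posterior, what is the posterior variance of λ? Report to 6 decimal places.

With a Gamma(shape α, rate β) prior on the exponential rate λ, the posterior after n observations with total T = Σxᵢ is Gamma(α+n, β+T).
Sum of observations T = 7.22 minutes; n = 5.
Posterior: Gamma(2.4+5, 4.5+7.22) = Gamma(7.4, 11.72).
Var = α/β² = 0.053874.

0.053874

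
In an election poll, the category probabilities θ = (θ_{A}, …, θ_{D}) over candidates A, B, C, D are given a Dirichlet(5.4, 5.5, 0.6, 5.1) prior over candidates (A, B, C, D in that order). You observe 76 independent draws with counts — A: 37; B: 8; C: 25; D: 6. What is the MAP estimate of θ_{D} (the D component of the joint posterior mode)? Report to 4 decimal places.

0.1140

The Dirichlet prior is conjugate to the Multinomial likelihood: each posterior αⱼ = prior αⱼ + observed count nⱼ.
Posterior concentration: (42.4, 13.5, 25.6, 11.1), total = 92.6.
Joint mode component: (α_{D}−1)/(Σα−K) = 10.1/88.6 = 0.1140.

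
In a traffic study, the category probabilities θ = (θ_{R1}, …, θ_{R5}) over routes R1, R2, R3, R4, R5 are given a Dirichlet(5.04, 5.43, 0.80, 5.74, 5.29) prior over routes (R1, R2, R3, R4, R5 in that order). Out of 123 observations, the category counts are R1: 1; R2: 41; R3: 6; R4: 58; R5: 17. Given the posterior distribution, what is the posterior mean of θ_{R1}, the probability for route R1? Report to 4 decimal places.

The Dirichlet prior is conjugate to the Multinomial likelihood: each posterior αⱼ = prior αⱼ + observed count nⱼ.
Posterior concentration: (6.04, 46.43, 6.80, 63.74, 22.29), total = 145.30.
E[θ_{R1}|data] = α_{R1}/Σα = 6.04/145.30 = 0.0416.

0.0416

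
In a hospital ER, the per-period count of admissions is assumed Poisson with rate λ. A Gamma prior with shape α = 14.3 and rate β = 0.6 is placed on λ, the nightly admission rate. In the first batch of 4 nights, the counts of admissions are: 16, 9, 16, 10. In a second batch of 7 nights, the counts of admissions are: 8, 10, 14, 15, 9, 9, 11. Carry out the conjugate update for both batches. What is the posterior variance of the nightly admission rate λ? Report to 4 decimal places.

With a Gamma(shape α, rate β) prior, the Poisson likelihood is conjugate: the posterior is Gamma(α + ΣXᵢ, β + n).
Batch 1: sum of counts S = 51 over n = 4 nights.
After batch 1: Gamma(α+S, β+n) = Gamma(14.3+51, 0.6+4) = Gamma(65.3, 4.6).
Batch 2: sum of counts S = 76 over n = 7 nights.
After batch 2: Gamma(α+S, β+n) = Gamma(65.3+76, 4.6+7) = Gamma(141.3, 11.6).
Var = α/β² = 141.3/11.6² = 1.0501.

1.0501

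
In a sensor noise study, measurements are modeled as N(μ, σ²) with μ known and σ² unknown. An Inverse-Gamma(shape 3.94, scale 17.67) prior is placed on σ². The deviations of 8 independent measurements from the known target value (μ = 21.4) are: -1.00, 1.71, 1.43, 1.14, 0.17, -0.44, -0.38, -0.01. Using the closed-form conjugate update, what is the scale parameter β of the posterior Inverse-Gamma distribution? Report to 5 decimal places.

21.48780

With known mean μ and an Inverse-Gamma(α, β) prior on σ², the Normal likelihood is conjugate: posterior is Inv-Gamma(α + n/2, β + Σ(xᵢ−μ)²/2).
Σ(xᵢ−μ)² = (-1.00)² + (1.71)² + (1.43)² + (1.14)² + (0.17)² + (-0.44)² + (-0.38)² + (-0.01)² = 7.6356.
Posterior: Inv-Gamma(3.94 + 8/2, 17.67 + 7.6356/2) = Inv-Gamma(7.94, 21.48780).
Posterior β = 21.48780.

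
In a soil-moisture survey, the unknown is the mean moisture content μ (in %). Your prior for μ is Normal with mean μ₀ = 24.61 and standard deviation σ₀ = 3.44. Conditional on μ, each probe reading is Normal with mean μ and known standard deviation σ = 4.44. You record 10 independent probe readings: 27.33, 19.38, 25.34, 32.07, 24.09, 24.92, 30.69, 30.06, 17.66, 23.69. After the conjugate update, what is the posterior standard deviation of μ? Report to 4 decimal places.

For Normal data with known variance σ², a Normal(μ₀, σ₀²) prior on μ is conjugate. Posterior precision = 1/σ₀² + n/σ²; posterior mean is the precision-weighted average of μ₀ and x̄.
σ₀² = 3.44² = 11.8336, σ² = 4.44² = 19.7136; σ² + n·σ₀² = 19.7136 + 10·11.8336 = 138.0496.
Posterior precision = 1/σ₀² + n/σ² = 1/11.8336 + 10/19.7136 = (σ² + n·σ₀²)/(σ₀²σ²) = 138.0496/(11.8336·19.7136); posterior variance σₙ² = σ₀²σ²/(σ² + n·σ₀²) = 11.8336·19.7136/138.0496 = 1.689848.
Posterior SD = √σₙ² = √(11.8336·19.7136/138.0496) = 1.2999.

1.2999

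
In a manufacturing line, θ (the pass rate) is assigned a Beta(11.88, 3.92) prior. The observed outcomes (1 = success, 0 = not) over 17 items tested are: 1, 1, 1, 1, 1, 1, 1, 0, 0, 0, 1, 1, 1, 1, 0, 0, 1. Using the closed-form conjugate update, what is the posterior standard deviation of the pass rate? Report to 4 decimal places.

The Beta prior is conjugate to a Binomial/Bernoulli likelihood; the update adds successes to α and failures to β.
Posterior: Beta(α+k, β+n−k) = Beta(11.88+12, 3.92+5) = Beta(23.88, 8.92).
Var = αβ/((α+β)²(α+β+1)) = 23.88·8.92/(32.80²·33.80) = 0.00585780; SD = √0.00585780 = 0.0765.

0.0765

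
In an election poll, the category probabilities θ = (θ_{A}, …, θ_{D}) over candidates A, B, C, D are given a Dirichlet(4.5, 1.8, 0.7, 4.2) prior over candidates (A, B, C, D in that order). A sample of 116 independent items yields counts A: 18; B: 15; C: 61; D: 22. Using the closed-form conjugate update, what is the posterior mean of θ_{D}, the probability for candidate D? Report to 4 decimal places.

0.2060

The Dirichlet prior is conjugate to the Multinomial likelihood: each posterior αⱼ = prior αⱼ + observed count nⱼ.
Posterior concentration: (22.5, 16.8, 61.7, 26.2), total = 127.2.
E[θ_{D}|data] = α_{D}/Σα = 26.2/127.2 = 0.2060.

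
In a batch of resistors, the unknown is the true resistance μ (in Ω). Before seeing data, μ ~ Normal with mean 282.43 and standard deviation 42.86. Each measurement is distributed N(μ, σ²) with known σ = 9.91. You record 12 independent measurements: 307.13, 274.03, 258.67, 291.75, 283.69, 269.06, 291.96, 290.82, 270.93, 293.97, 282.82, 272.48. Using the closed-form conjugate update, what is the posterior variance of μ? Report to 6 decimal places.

8.147709

For Normal data with known variance σ², a Normal(μ₀, σ₀²) prior on μ is conjugate. Posterior precision = 1/σ₀² + n/σ²; posterior mean is the precision-weighted average of μ₀ and x̄.
σ₀² = 42.86² = 1836.9796, σ² = 9.91² = 98.2081; σ² + n·σ₀² = 98.2081 + 12·1836.9796 = 22141.9633.
Posterior precision = 1/σ₀² + n/σ² = 1/1836.9796 + 12/98.2081 = (σ² + n·σ₀²)/(σ₀²σ²) = 22141.9633/(1836.9796·98.2081); posterior variance σₙ² = σ₀²σ²/(σ² + n·σ₀²) = 1836.9796·98.2081/22141.9633 = 8.147709.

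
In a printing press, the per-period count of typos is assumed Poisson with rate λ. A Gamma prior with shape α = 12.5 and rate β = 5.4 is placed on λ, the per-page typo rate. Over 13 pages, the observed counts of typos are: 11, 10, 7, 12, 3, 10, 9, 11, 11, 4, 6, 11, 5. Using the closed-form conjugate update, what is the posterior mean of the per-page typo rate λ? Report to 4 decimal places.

6.6576

With a Gamma(shape α, rate β) prior, the Poisson likelihood is conjugate: the posterior is Gamma(α + ΣXᵢ, β + n).
Sum of counts S = 110 over n = 13 pages.
Posterior: Gamma(α+S, β+n) = Gamma(12.5+110, 5.4+13) = Gamma(122.5, 18.4).
Posterior mean = α/β = 122.5/18.4 = 6.6576.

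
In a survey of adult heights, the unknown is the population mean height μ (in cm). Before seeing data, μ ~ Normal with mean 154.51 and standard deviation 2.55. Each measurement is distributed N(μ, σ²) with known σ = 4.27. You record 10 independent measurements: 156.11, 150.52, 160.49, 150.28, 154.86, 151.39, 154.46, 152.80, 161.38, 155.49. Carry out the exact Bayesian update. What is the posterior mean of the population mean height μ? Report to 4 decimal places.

154.7193

For Normal data with known variance σ², a Normal(μ₀, σ₀²) prior on μ is conjugate. Posterior precision = 1/σ₀² + n/σ²; posterior mean is the precision-weighted average of μ₀ and x̄.
Σxᵢ = 156.11 + 150.52 + 160.49 + 150.28 + 154.86 + 151.39 + 154.46 + 152.80 + 161.38 + 155.49 = 1547.78, so n·x̄ = 1547.78.
σ₀² = 2.55² = 6.5025, σ² = 4.27² = 18.2329; σ² + n·σ₀² = 18.2329 + 10·6.5025 = 83.2579.
Posterior mean = (μ₀/σ₀² + n·x̄/σ²)/(1/σ₀² + n/σ²) = (σ²·μ₀ + σ₀²·n·x̄)/(σ² + n·σ₀²) = (18.2329·154.51 + 6.5025·1547.78)/83.2579 = 12881.604829/83.2579 = 154.7193.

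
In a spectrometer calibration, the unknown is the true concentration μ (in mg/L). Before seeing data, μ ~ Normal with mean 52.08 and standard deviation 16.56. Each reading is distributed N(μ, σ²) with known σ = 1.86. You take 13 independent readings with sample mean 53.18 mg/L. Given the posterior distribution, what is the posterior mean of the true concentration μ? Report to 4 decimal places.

For Normal data with known variance σ², a Normal(μ₀, σ₀²) prior on μ is conjugate. Posterior precision = 1/σ₀² + n/σ²; posterior mean is the precision-weighted average of μ₀ and x̄.
n·x̄ = 13·53.18 = 691.34.
σ₀² = 16.56² = 274.2336, σ² = 1.86² = 3.4596; σ² + n·σ₀² = 3.4596 + 13·274.2336 = 3568.4964.
Posterior mean = (μ₀/σ₀² + n·x̄/σ²)/(1/σ₀² + n/σ²) = (σ²·μ₀ + σ₀²·n·x̄)/(σ² + n·σ₀²) = (3.4596·52.08 + 274.2336·691.34)/3568.4964 = 189768.832992/3568.4964 = 53.1789.

53.1789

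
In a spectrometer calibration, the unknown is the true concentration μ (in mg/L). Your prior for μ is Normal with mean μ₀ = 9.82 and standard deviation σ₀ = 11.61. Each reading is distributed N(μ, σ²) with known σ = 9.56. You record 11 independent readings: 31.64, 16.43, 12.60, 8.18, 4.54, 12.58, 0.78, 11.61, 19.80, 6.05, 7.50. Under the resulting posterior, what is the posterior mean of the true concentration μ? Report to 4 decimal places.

For Normal data with known variance σ², a Normal(μ₀, σ₀²) prior on μ is conjugate. Posterior precision = 1/σ₀² + n/σ²; posterior mean is the precision-weighted average of μ₀ and x̄.
Σxᵢ = 31.64 + 16.43 + 12.60 + 8.18 + 4.54 + 12.58 + 0.78 + 11.61 + 19.80 + 6.05 + 7.50 = 131.71, so n·x̄ = 131.71.
σ₀² = 11.61² = 134.7921, σ² = 9.56² = 91.3936; σ² + n·σ₀² = 91.3936 + 11·134.7921 = 1574.1067.
Posterior mean = (μ₀/σ₀² + n·x̄/σ²)/(1/σ₀² + n/σ²) = (σ²·μ₀ + σ₀²·n·x̄)/(σ² + n·σ₀²) = (91.3936·9.82 + 134.7921·131.71)/1574.1067 = 18650.952643/1574.1067 = 11.8486.

11.8486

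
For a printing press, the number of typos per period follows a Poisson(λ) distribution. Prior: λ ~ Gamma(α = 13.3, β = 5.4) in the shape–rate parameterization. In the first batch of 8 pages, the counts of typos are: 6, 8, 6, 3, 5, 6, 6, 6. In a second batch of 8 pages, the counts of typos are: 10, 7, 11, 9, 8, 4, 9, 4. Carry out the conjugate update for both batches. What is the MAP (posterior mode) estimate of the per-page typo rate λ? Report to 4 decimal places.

5.6215

With a Gamma(shape α, rate β) prior, the Poisson likelihood is conjugate: the posterior is Gamma(α + ΣXᵢ, β + n).
Batch 1: sum of counts S = 46 over n = 8 pages.
After batch 1: Gamma(α+S, β+n) = Gamma(13.3+46, 5.4+8) = Gamma(59.3, 13.4).
Batch 2: sum of counts S = 62 over n = 8 pages.
After batch 2: Gamma(α+S, β+n) = Gamma(59.3+62, 13.4+8) = Gamma(121.3, 21.4).
Mode of Gamma(α,β) for α≥1 is (α−1)/β = 120.3/21.4 = 5.6215.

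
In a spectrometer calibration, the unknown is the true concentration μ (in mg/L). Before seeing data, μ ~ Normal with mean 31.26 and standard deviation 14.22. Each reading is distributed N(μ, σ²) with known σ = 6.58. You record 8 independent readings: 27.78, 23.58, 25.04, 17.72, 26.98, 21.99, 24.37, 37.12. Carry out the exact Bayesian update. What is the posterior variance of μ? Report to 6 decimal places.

5.270974

For Normal data with known variance σ², a Normal(μ₀, σ₀²) prior on μ is conjugate. Posterior precision = 1/σ₀² + n/σ²; posterior mean is the precision-weighted average of μ₀ and x̄.
σ₀² = 14.22² = 202.2084, σ² = 6.58² = 43.2964; σ² + n·σ₀² = 43.2964 + 8·202.2084 = 1660.9636.
Posterior precision = 1/σ₀² + n/σ² = 1/202.2084 + 8/43.2964 = (σ² + n·σ₀²)/(σ₀²σ²) = 1660.9636/(202.2084·43.2964); posterior variance σₙ² = σ₀²σ²/(σ² + n·σ₀²) = 202.2084·43.2964/1660.9636 = 5.270974.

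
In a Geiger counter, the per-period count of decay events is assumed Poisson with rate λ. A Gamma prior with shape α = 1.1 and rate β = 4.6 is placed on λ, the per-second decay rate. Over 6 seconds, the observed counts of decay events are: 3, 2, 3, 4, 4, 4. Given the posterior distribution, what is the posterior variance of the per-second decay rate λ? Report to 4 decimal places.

0.1878

With a Gamma(shape α, rate β) prior, the Poisson likelihood is conjugate: the posterior is Gamma(α + ΣXᵢ, β + n).
Sum of counts S = 20 over n = 6 seconds.
Posterior: Gamma(α+S, β+n) = Gamma(1.1+20, 4.6+6) = Gamma(21.1, 10.6).
Var = α/β² = 21.1/10.6² = 0.1878.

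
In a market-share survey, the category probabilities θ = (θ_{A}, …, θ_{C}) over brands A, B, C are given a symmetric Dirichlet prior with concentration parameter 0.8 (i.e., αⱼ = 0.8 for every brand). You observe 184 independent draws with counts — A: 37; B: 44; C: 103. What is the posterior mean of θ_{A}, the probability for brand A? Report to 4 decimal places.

The Dirichlet prior is conjugate to the Multinomial likelihood: each posterior αⱼ = prior αⱼ + observed count nⱼ.
Posterior concentration: (37.8, 44.8, 103.8), total = 186.4.
E[θ_{A}|data] = α_{A}/Σα = 37.8/186.4 = 0.2028.

0.2028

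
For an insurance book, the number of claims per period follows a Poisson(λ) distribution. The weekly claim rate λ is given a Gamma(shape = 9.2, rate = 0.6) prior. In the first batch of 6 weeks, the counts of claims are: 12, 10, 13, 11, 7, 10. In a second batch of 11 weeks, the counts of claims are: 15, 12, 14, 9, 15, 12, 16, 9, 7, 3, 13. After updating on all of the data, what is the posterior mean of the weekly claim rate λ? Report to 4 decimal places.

With a Gamma(shape α, rate β) prior, the Poisson likelihood is conjugate: the posterior is Gamma(α + ΣXᵢ, β + n).
Batch 1: sum of counts S = 63 over n = 6 weeks.
After batch 1: Gamma(α+S, β+n) = Gamma(9.2+63, 0.6+6) = Gamma(72.2, 6.6).
Batch 2: sum of counts S = 125 over n = 11 weeks.
After batch 2: Gamma(α+S, β+n) = Gamma(72.2+125, 6.6+11) = Gamma(197.2, 17.6).
Posterior mean = α/β = 197.2/17.6 = 11.2045.

11.2045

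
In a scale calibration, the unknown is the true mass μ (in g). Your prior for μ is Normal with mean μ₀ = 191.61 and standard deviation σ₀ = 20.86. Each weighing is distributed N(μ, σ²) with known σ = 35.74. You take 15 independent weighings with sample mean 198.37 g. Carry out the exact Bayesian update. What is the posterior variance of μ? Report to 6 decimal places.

71.219000

For Normal data with known variance σ², a Normal(μ₀, σ₀²) prior on μ is conjugate. Posterior precision = 1/σ₀² + n/σ²; posterior mean is the precision-weighted average of μ₀ and x̄.
σ₀² = 20.86² = 435.1396, σ² = 35.74² = 1277.3476; σ² + n·σ₀² = 1277.3476 + 15·435.1396 = 7804.4416.
Posterior precision = 1/σ₀² + n/σ² = 1/435.1396 + 15/1277.3476 = (σ² + n·σ₀²)/(σ₀²σ²) = 7804.4416/(435.1396·1277.3476); posterior variance σₙ² = σ₀²σ²/(σ² + n·σ₀²) = 435.1396·1277.3476/7804.4416 = 71.219000.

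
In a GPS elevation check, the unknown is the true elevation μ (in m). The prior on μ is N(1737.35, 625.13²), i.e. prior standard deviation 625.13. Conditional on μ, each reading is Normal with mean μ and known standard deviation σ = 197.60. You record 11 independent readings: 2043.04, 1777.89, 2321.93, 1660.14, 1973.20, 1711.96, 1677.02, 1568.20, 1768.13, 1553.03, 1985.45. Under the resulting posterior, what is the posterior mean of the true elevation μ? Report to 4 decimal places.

1821.0569

For Normal data with known variance σ², a Normal(μ₀, σ₀²) prior on μ is conjugate. Posterior precision = 1/σ₀² + n/σ²; posterior mean is the precision-weighted average of μ₀ and x̄.
Σxᵢ = 2043.04 + 1777.89 + 2321.93 + 1660.14 + 1973.20 + 1711.96 + 1677.02 + 1568.20 + 1768.13 + 1553.03 + 1985.45 = 20039.99, so n·x̄ = 20039.99.
σ₀² = 625.13² = 390787.5169, σ² = 197.60² = 39045.76; σ² + n·σ₀² = 39045.76 + 11·390787.5169 = 4337708.4459.
Posterior mean = (μ₀/σ₀² + n·x̄/σ²)/(1/σ₀² + n/σ²) = (σ²·μ₀ + σ₀²·n·x̄)/(σ² + n·σ₀²) = (39045.76·1737.35 + 390787.5169·20039.99)/4337708.4459 = 7899214081.936831/4337708.4459 = 1821.0569.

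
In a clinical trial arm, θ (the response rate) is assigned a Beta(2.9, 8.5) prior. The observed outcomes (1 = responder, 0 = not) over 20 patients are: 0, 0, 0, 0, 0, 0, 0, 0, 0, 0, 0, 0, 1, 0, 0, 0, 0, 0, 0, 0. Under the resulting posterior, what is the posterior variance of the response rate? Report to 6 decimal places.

0.003357

The Beta prior is conjugate to a Binomial/Bernoulli likelihood; the update adds successes to α and failures to β.
Posterior: Beta(α+k, β+n−k) = Beta(2.9+1, 8.5+19) = Beta(3.9, 27.5).
Var = αβ/((α+β)²(α+β+1)) = 3.9·27.5/(31.4²·32.4) = 0.003357.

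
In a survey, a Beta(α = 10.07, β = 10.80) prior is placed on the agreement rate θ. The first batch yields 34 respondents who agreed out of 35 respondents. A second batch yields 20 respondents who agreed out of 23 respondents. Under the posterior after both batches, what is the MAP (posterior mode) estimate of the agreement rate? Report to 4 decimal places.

The Beta prior is conjugate to a Binomial/Bernoulli likelihood; the update adds successes to α and failures to β.
After batch 1: Beta(10.07+34, 10.80+1) = Beta(44.07, 11.80).
After batch 2: Beta(44.07+20, 11.80+3) = Beta(64.07, 14.80).
Mode of Beta(a,b) for a,b>1 is (a−1)/(a+b−2) = 63.07/76.87 = 0.8205.

0.8205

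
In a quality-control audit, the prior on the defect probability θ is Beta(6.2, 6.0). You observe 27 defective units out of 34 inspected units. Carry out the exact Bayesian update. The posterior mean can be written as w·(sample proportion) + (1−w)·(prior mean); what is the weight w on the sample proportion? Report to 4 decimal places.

The Beta prior is conjugate to a Binomial/Bernoulli likelihood; the update adds successes to α and failures to β.
Posterior mean = (α₀+k)/(α₀+β₀+n) = [n/(α₀+β₀+n)]·(k/n) + [(α₀+β₀)/(α₀+β₀+n)]·α₀/(α₀+β₀), so only n and the prior enter the weight.
The weight on the data is w = n/(α₀+β₀+n) = 34/(6.2+6.0+34) = 34/46.2 = 0.7359.

0.7359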